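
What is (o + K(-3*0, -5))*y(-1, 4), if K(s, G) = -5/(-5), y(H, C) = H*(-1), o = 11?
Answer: 12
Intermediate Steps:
y(H, C) = -H
K(s, G) = 1 (K(s, G) = -5*(-⅕) = 1)
(o + K(-3*0, -5))*y(-1, 4) = (11 + 1)*(-1*(-1)) = 12*1 = 12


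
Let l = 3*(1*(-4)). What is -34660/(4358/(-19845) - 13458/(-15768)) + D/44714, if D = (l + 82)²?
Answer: -4490298056025250/82123498603 ≈ -54677.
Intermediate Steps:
l = -12 (l = 3*(-4) = -12)
D = 4900 (D = (-12 + 82)² = 70² = 4900)
-34660/(4358/(-19845) - 13458/(-15768)) + D/44714 = -34660/(4358/(-19845) - 13458/(-15768)) + 4900/44714 = -34660/(4358*(-1/19845) - 13458*(-1/15768)) + 4900*(1/44714) = -34660/(-4358/19845 + 2243/2628) + 2450/22357 = -34660/3673279/5794740 + 2450/22357 = -34660*5794740/3673279 + 2450/22357 = -200845688400/3673279 + 2450/22357 = -4490298056025250/82123498603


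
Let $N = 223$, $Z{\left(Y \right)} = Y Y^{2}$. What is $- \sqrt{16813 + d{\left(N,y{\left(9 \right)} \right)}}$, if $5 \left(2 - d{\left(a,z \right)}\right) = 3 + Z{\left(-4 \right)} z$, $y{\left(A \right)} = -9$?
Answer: $- \frac{14 \sqrt{2130}}{5} \approx -129.23$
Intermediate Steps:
$Z{\left(Y \right)} = Y^{3}$
$d{\left(a,z \right)} = \frac{7}{5} + \frac{64 z}{5}$ ($d{\left(a,z \right)} = 2 - \frac{3 + \left(-4\right)^{3} z}{5} = 2 - \frac{3 - 64 z}{5} = 2 + \left(- \frac{3}{5} + \frac{64 z}{5}\right) = \frac{7}{5} + \frac{64 z}{5}$)
$- \sqrt{16813 + d{\left(N,y{\left(9 \right)} \right)}} = - \sqrt{16813 + \left(\frac{7}{5} + \frac{64}{5} \left(-9\right)\right)} = - \sqrt{16813 + \left(\frac{7}{5} - \frac{576}{5}\right)} = - \sqrt{16813 - \frac{569}{5}} = - \sqrt{\frac{83496}{5}} = - \frac{14 \sqrt{2130}}{5}$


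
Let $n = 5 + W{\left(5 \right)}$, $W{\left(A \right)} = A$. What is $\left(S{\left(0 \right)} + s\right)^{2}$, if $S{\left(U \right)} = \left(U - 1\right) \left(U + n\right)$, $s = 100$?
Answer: $8100$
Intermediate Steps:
$n = 10$ ($n = 5 + 5 = 10$)
$S{\left(U \right)} = \left(-1 + U\right) \left(10 + U\right)$ ($S{\left(U \right)} = \left(U - 1\right) \left(U + 10\right) = \left(-1 + U\right) \left(10 + U\right)$)
$\left(S{\left(0 \right)} + s\right)^{2} = \left(\left(-10 + 0^{2} + 9 \cdot 0\right) + 100\right)^{2} = \left(\left(-10 + 0 + 0\right) + 100\right)^{2} = \left(-10 + 100\right)^{2} = 90^{2} = 8100$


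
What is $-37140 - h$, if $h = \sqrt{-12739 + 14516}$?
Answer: $-37140 - \sqrt{1777} \approx -37182.0$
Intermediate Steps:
$h = \sqrt{1777} \approx 42.154$
$-37140 - h = -37140 - \sqrt{1777}$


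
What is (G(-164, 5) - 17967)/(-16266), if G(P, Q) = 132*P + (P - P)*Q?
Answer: 13205/5422 ≈ 2.4354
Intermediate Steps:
G(P, Q) = 132*P (G(P, Q) = 132*P + 0*Q = 132*P + 0 = 132*P)
(G(-164, 5) - 17967)/(-16266) = (132*(-164) - 17967)/(-16266) = (-21648 - 17967)*(-1/16266) = -39615*(-1/16266) = 13205/5422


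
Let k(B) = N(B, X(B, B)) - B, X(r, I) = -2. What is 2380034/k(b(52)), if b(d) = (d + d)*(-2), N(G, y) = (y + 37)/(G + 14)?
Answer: 461726596/40317 ≈ 11452.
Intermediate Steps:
N(G, y) = (37 + y)/(14 + G)
b(d) = -4*d (b(d) = (2*d)*(-2) = -4*d)
k(B) = -B + 35/(14 + B) (k(B) = (37 - 2)/(14 + B) - B = 35/(14 + B) - B = -B + 35/(14 + B))
2380034/k(b(52)) = 2380034/(((35 - (-4*52)*(14 - 4*52))/(14 - 4*52))) = 2380034/(((35 - 1*(-208)*(14 - 208))/(14 - 208))) = 2380034/(((35 - 1*(-208)*(-194))/(-194))) = 2380034/((-(35 - 40352)/194)) = 2380034/((-1/194*(-40317))) = 2380034/(40317/194) = 2380034*(194/40317) = 461726596/40317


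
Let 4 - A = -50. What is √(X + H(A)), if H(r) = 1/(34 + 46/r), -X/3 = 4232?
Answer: I*√11242041369/941 ≈ 112.68*I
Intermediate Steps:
A = 54 (A = 4 - 1*(-50) = 4 + 50 = 54)
X = -12696 (X = -3*4232 = -12696)
√(X + H(A)) = √(-12696 + (½)*54/(23 + 17*54)) = √(-12696 + (½)*54/(23 + 918)) = √(-12696 + (½)*54/941) = √(-12696 + (½)*54*(1/941)) = √(-12696 + 27/941) = √(-11946909/941) = I*√11242041369/941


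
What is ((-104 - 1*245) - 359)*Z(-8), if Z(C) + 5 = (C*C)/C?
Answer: 9204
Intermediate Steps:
Z(C) = -5 + C (Z(C) = -5 + (C*C)/C = -5 + C**2/C = -5 + C)
((-104 - 1*245) - 359)*Z(-8) = ((-104 - 1*245) - 359)*(-5 - 8) = ((-104 - 245) - 359)*(-13) = (-349 - 359)*(-13) = -708*(-13) = 9204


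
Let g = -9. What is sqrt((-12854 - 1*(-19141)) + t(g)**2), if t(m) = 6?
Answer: sqrt(6323) ≈ 79.517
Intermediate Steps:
sqrt((-12854 - 1*(-19141)) + t(g)**2) = sqrt((-12854 - 1*(-19141)) + 6**2) = sqrt((-12854 + 19141) + 36) = sqrt(6287 + 36) = sqrt(6323)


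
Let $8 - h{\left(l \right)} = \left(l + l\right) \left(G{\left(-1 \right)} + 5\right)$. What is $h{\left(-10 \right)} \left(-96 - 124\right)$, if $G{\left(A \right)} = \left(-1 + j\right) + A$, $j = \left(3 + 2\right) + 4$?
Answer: $-54560$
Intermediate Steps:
$j = 9$ ($j = 5 + 4 = 9$)
$G{\left(A \right)} = 8 + A$ ($G{\left(A \right)} = \left(-1 + 9\right) + A = 8 + A$)
$h{\left(l \right)} = 8 - 24 l$ ($h{\left(l \right)} = 8 - \left(l + l\right) \left(\left(8 - 1\right) + 5\right) = 8 - 2 l \left(7 + 5\right) = 8 - 2 l 12 = 8 - 24 l$)
$h{\left(-10 \right)} \left(-96 - 124\right) = \left(8 - -240\right) \left(-96 - 124\right) = \left(8 + 240\right) \left(-220\right) = 248 \left(-220\right) = -54560$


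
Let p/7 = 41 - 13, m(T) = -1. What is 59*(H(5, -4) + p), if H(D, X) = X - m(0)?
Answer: 11387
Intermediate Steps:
H(D, X) = 1 + X (H(D, X) = X - 1*(-1) = X + 1 = 1 + X)
p = 196 (p = 7*(41 - 13) = 7*28 = 196)
59*(H(5, -4) + p) = 59*((1 - 4) + 196) = 59*(-3 + 196) = 59*193 = 11387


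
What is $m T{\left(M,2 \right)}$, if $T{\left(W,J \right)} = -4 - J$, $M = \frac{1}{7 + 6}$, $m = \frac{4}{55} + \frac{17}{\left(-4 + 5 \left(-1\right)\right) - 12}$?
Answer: $\frac{1702}{385} \approx 4.4208$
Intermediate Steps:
$m = - \frac{851}{1155}$ ($m = 4 \cdot \frac{1}{55} + \frac{17}{\left(-4 - 5\right) - 12} = \frac{4}{55} + \frac{17}{-9 - 12} = \frac{4}{55} + \frac{17}{-21} = \frac{4}{55} + 17 \left(- \frac{1}{21}\right) = \frac{4}{55} - \frac{17}{21} = - \frac{851}{1155} \approx -0.7368$)
$M = \frac{1}{13} \approx 0.076923$
$m T{\left(M,2 \right)} = - \frac{851 \left(-4 - 2\right)}{1155} = \left(- \frac{851}{1155}\right) \left(-6\right) = \frac{1702}{385}$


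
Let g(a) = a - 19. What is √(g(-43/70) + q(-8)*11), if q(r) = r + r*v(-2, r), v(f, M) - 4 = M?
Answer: √1197490/70 ≈ 15.633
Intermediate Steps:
v(f, M) = 4 + M
g(a) = -19 + a
q(r) = r + r*(4 + r)
√(g(-43/70) + q(-8)*11) = √((-19 - 43/70) - 8*(5 - 8)*11) = √((-19 - 43*1/70) - 8*(-3)*11) = √((-19 - 43/70) + 24*11) = √(-1373/70 + 264) = √(17107/70) = √1197490/70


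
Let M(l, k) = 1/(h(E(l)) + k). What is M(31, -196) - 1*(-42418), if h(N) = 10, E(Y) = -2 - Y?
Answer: 7889747/186 ≈ 42418.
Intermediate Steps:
M(l, k) = 1/(10 + k)
M(31, -196) - 1*(-42418) = 1/(10 - 196) - 1*(-42418) = 1/(-186) + 42418 = -1/186 + 42418 = 7889747/186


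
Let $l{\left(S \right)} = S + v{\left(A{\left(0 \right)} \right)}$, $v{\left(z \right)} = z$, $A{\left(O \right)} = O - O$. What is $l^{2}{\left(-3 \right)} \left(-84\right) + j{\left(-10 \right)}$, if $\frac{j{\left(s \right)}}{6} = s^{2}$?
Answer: $-156$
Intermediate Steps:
$A{\left(O \right)} = 0$
$j{\left(s \right)} = 6 s^{2}$
$l{\left(S \right)} = S$ ($l{\left(S \right)} = S + 0 = S$)
$l^{2}{\left(-3 \right)} \left(-84\right) + j{\left(-10 \right)} = \left(-3\right)^{2} \left(-84\right) + 6 \left(-10\right)^{2} = 9 \left(-84\right) + 6 \cdot 100 = -756 + 600 = -156$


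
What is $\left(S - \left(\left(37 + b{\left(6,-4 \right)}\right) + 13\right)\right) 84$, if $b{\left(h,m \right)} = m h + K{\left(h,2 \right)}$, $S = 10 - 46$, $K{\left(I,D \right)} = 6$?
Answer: $-5712$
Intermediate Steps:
$S = -36$
$b{\left(h,m \right)} = 6 + h m$ ($b{\left(h,m \right)} = m h + 6 = h m + 6 = 6 + h m$)
$\left(S - \left(\left(37 + b{\left(6,-4 \right)}\right) + 13\right)\right) 84 = \left(-36 - \left(\left(37 + \left(6 + 6 \left(-4\right)\right)\right) + 13\right)\right) 84 = \left(-36 - \left(\left(37 + \left(6 - 24\right)\right) + 13\right)\right) 84 = \left(-36 - \left(\left(37 - 18\right) + 13\right)\right) 84 = \left(-36 - \left(19 + 13\right)\right) 84 = \left(-36 - 32\right) 84 = \left(-68\right) 84 = -5712$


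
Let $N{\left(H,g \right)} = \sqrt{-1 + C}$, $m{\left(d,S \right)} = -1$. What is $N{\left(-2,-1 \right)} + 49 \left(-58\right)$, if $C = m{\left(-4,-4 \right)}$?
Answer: $-2842 + i \sqrt{2} \approx -2842.0 + 1.4142 i$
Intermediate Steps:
$C = -1$
$N{\left(H,g \right)} = i \sqrt{2}$ ($N{\left(H,g \right)} = \sqrt{-1 - 1} = \sqrt{-2} = i \sqrt{2}$)
$N{\left(-2,-1 \right)} + 49 \left(-58\right) = i \sqrt{2} + 49 \left(-58\right) = i \sqrt{2} - 2842 = -2842 + i \sqrt{2}$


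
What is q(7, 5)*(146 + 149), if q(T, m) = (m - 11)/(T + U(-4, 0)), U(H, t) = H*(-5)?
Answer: -590/9 ≈ -65.556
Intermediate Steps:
U(H, t) = -5*H
q(T, m) = (-11 + m)/(20 + T) (q(T, m) = (m - 11)/(T - 5*(-4)) = (-11 + m)/(T + 20) = (-11 + m)/(20 + T))
q(7, 5)*(146 + 149) = ((-11 + 5)/(20 + 7))*(146 + 149) = (-6/27)*295 = ((1/27)*(-6))*295 = -2/9*295 = -590/9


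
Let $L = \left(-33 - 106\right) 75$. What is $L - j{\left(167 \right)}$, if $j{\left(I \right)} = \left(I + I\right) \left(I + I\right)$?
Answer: $-121981$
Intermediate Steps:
$j{\left(I \right)} = 4 I^{2}$ ($j{\left(I \right)} = 2 I 2 I = 4 I^{2}$)
$L = -10425$ ($L = \left(-139\right) 75 = -10425$)
$L - j{\left(167 \right)} = -10425 - 4 \cdot 167^{2} = -10425 - 4 \cdot 27889 = -10425 - 111556 = -121981$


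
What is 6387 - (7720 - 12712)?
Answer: 11379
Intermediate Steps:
6387 - (7720 - 12712) = 6387 - 1*(-4992) = 6387 + 4992 = 11379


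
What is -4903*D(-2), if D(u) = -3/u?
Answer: -14709/2 ≈ -7354.5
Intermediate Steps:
-4903*D(-2) = -(-14709)/(-2) = -(-14709)*(-1)/2 = -4903*3/2 = -14709/2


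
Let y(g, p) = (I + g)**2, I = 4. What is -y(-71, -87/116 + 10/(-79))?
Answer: -4489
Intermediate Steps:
y(g, p) = (4 + g)**2
-y(-71, -87/116 + 10/(-79)) = -(4 - 71)**2 = -1*(-67)**2 = -1*4489 = -4489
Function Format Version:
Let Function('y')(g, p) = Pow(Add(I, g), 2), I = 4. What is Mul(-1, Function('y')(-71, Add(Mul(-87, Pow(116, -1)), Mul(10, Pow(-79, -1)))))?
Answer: -4489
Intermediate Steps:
Function('y')(g, p) = Pow(Add(4, g), 2)
Mul(-1, Function('y')(-71, Add(Mul(-87, Pow(116, -1)), Mul(10, Pow(-79, -1))))) = Mul(-1, Pow(Add(4, -71), 2)) = Mul(-1, Pow(-67, 2)) = Mul(-1, 4489) = -4489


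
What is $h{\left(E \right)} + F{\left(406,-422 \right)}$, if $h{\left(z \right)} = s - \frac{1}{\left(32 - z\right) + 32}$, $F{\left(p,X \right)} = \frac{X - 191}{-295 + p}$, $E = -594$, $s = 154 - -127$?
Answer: $\frac{20120213}{73038} \approx 275.48$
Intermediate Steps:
$s = 281$ ($s = 154 + 127 = 281$)
$F{\left(p,X \right)} = \frac{-191 + X}{-295 + p}$
$h{\left(z \right)} = 281 - \frac{1}{64 - z}$ ($h{\left(z \right)} = 281 - \frac{1}{\left(32 - z\right) + 32} = 281 - \frac{1}{64 - z}$)
$h{\left(E \right)} + F{\left(406,-422 \right)} = \frac{-17983 + 281 \left(-594\right)}{-64 - 594} + \frac{-191 - 422}{-295 + 406} = \frac{-17983 - 166914}{-658} + \frac{1}{111} \left(-613\right) = \left(- \frac{1}{658}\right) \left(-184897\right) + \frac{1}{111} \left(-613\right) = \frac{184897}{658} - \frac{613}{111} = \frac{20120213}{73038}$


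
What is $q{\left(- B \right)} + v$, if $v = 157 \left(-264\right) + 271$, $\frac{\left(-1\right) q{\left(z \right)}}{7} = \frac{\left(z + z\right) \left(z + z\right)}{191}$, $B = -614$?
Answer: $- \frac{18420695}{191} \approx -96443.0$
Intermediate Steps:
$q{\left(z \right)} = - \frac{28 z^{2}}{191}$ ($q{\left(z \right)} = - 7 \frac{\left(z + z\right) \left(z + z\right)}{191} = - 7 \cdot 2 z 2 z \frac{1}{191} = - 7 \cdot 4 z^{2} \cdot \frac{1}{191} = - 7 \frac{4 z^{2}}{191} = - \frac{28 z^{2}}{191}$)
$v = -41177$ ($v = -41448 + 271 = -41177$)
$q{\left(- B \right)} + v = - \frac{28 \left(\left(-1\right) \left(-614\right)\right)^{2}}{191} - 41177 = - \frac{28 \cdot 614^{2}}{191} - 41177 = \left(- \frac{28}{191}\right) 376996 - 41177 = - \frac{10555888}{191} - 41177 = - \frac{18420695}{191}$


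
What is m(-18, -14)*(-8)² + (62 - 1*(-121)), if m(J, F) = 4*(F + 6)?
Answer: -1865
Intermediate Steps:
m(J, F) = 24 + 4*F (m(J, F) = 4*(6 + F) = 24 + 4*F)
m(-18, -14)*(-8)² + (62 - 1*(-121)) = (24 + 4*(-14))*(-8)² + (62 - 1*(-121)) = (24 - 56)*64 + (62 + 121) = -32*64 + 183 = -2048 + 183 = -1865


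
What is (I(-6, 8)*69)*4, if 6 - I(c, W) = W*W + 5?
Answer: -17388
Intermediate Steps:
I(c, W) = 1 - W² (I(c, W) = 6 - (W*W + 5) = 6 - (W² + 5) = 6 - (5 + W²) = 6 + (-5 - W²) = 1 - W²)
(I(-6, 8)*69)*4 = ((1 - 1*8²)*69)*4 = ((1 - 1*64)*69)*4 = ((1 - 64)*69)*4 = -63*69*4 = -4347*4 = -17388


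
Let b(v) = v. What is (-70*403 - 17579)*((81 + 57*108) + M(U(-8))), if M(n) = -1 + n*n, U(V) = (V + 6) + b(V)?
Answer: -290119104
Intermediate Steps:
U(V) = 6 + 2*V (U(V) = (V + 6) + V = (6 + V) + V = 6 + 2*V)
M(n) = -1 + n**2
(-70*403 - 17579)*((81 + 57*108) + M(U(-8))) = (-70*403 - 17579)*((81 + 57*108) + (-1 + (6 + 2*(-8))**2)) = (-28210 - 17579)*((81 + 6156) + (-1 + (6 - 16)**2)) = -45789*(6237 + (-1 + (-10)**2)) = -45789*(6237 + (-1 + 100)) = -45789*(6237 + 99) = -45789*6336 = -290119104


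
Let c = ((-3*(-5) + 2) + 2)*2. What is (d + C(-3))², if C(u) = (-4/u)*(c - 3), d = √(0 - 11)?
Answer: 19501/9 + 280*I*√11/3 ≈ 2166.8 + 309.55*I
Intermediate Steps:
c = 38 (c = ((15 + 2) + 2)*2 = (17 + 2)*2 = 19*2 = 38)
d = I*√11 (d = √(-11) = I*√11 ≈ 3.3166*I)
C(u) = -140/u (C(u) = (-4/u)*(38 - 3) = -4/u*35 = -140/u)
(d + C(-3))² = (I*√11 - 140/(-3))² = (I*√11 - 140*(-⅓))² = (I*√11 + 140/3)² = (140/3 + I*√11)²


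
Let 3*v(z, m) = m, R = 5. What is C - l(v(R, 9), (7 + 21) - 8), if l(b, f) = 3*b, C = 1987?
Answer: 1978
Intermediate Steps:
v(z, m) = m/3
C - l(v(R, 9), (7 + 21) - 8) = 1987 - 3*(⅓)*9 = 1987 - 3*3 = 1987 - 1*9 = 1987 - 9 = 1978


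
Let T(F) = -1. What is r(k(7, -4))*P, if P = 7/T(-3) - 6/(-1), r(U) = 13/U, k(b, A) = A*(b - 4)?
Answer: 13/12 ≈ 1.0833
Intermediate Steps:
k(b, A) = A*(-4 + b)
P = -1 (P = 7/(-1) - 6/(-1) = 7*(-1) - 6*(-1) = -7 + 6 = -1)
r(k(7, -4))*P = (13/((-4*(-4 + 7))))*(-1) = (13/((-4*3)))*(-1) = (13/(-12))*(-1) = (13*(-1/12))*(-1) = -13/12*(-1) = 13/12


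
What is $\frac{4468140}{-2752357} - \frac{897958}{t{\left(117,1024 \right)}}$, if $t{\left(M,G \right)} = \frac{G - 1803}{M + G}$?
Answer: $\frac{2819979145492786}{2144086103} \approx 1.3152 \cdot 10^{6}$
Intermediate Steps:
$t{\left(M,G \right)} = \frac{-1803 + G}{G + M}$
$\frac{4468140}{-2752357} - \frac{897958}{t{\left(117,1024 \right)}} = \frac{4468140}{-2752357} - \frac{897958}{\frac{1}{1024 + 117} \left(-1803 + 1024\right)} = 4468140 \left(- \frac{1}{2752357}\right) - \frac{897958}{\frac{1}{1141} \left(-779\right)} = - \frac{4468140}{2752357} - \frac{897958}{\frac{1}{1141} \left(-779\right)} = - \frac{4468140}{2752357} - \frac{897958}{- \frac{779}{1141}} = - \frac{4468140}{2752357} - - \frac{1024570078}{779} = - \frac{4468140}{2752357} + \frac{1024570078}{779} = \frac{2819979145492786}{2144086103}$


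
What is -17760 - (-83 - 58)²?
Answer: -37641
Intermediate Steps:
-17760 - (-83 - 58)² = -17760 - 1*(-141)² = -17760 - 1*19881 = -17760 - 19881 = -37641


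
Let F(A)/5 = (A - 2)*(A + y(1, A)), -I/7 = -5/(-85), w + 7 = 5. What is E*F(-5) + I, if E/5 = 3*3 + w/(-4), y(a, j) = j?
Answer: 282618/17 ≈ 16625.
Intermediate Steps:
w = -2 (w = -7 + 5 = -2)
I = -7/17 (I = -(-35)/(-85) = -(-35)*(-1)/85 = -7*1/17 = -7/17 ≈ -0.41176)
F(A) = 10*A*(-2 + A) (F(A) = 5*((A - 2)*(A + A)) = 5*((-2 + A)*(2*A)) = 5*(2*A*(-2 + A)) = 10*A*(-2 + A))
E = 95/2 (E = 5*(3*3 - 2/(-4)) = 5*(9 - 2*(-1/4)) = 5*(9 + 1/2) = 5*(19/2) = 95/2 ≈ 47.500)
E*F(-5) + I = 95*(10*(-5)*(-2 - 5))/2 - 7/17 = 95*(10*(-5)*(-7))/2 - 7/17 = (95/2)*350 - 7/17 = 16625 - 7/17 = 282618/17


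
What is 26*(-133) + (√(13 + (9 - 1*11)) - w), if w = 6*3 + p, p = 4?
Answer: -3480 + √11 ≈ -3476.7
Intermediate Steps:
w = 22 (w = 6*3 + 4 = 18 + 4 = 22)
26*(-133) + (√(13 + (9 - 1*11)) - w) = 26*(-133) + (√(13 + (9 - 1*11)) - 1*22) = -3458 + (√(13 + (9 - 11)) - 22) = -3458 + (√(13 - 2) - 22) = -3458 + (√11 - 22) = -3458 + (-22 + √11) = -3480 + √11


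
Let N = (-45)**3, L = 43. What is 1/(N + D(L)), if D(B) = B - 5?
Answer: -1/91087 ≈ -1.0979e-5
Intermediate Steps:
D(B) = -5 + B
N = -91125
1/(N + D(L)) = 1/(-91125 + (-5 + 43)) = 1/(-91125 + 38) = 1/(-91087) = -1/91087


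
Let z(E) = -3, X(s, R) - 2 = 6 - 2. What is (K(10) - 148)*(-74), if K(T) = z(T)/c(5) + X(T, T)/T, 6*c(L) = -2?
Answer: 51208/5 ≈ 10242.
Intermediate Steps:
X(s, R) = 6 (X(s, R) = 2 + (6 - 2) = 2 + 4 = 6)
c(L) = -⅓ (c(L) = (⅙)*(-2) = -⅓)
K(T) = 9 + 6/T (K(T) = -3/(-⅓) + 6/T = -3*(-3) + 6/T = 9 + 6/T)
(K(10) - 148)*(-74) = ((9 + 6/10) - 148)*(-74) = ((9 + 6*(⅒)) - 148)*(-74) = ((9 + ⅗) - 148)*(-74) = (48/5 - 148)*(-74) = -692/5*(-74) = 51208/5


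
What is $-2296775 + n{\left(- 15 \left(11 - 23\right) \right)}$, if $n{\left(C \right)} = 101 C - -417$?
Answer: $-2278178$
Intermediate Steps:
$n{\left(C \right)} = 417 + 101 C$ ($n{\left(C \right)} = 101 C + 417 = 417 + 101 C$)
$-2296775 + n{\left(- 15 \left(11 - 23\right) \right)} = -2296775 + \left(417 + 101 \left(- 15 \left(11 - 23\right)\right)\right) = -2296775 + \left(417 + 101 \left(\left(-15\right) \left(-12\right)\right)\right) = -2296775 + \left(417 + 101 \cdot 180\right) = -2296775 + \left(417 + 18180\right) = -2296775 + 18597 = -2278178$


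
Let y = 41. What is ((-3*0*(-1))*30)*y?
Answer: 0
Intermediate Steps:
((-3*0*(-1))*30)*y = ((-3*0*(-1))*30)*41 = ((0*(-1))*30)*41 = (0*30)*41 = 0*41 = 0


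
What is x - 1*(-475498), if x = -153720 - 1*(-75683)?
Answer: 397461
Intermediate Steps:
x = -78037 (x = -153720 + 75683 = -78037)
x - 1*(-475498) = -78037 - 1*(-475498) = -78037 + 475498 = 397461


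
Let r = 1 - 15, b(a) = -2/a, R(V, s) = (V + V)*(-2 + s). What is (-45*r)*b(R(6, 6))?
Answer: -105/4 ≈ -26.250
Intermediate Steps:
R(V, s) = 2*V*(-2 + s) (R(V, s) = (2*V)*(-2 + s) = 2*V*(-2 + s))
r = -14
(-45*r)*b(R(6, 6)) = (-45*(-14))*(-2*1/(12*(-2 + 6))) = 630*(-2/(2*6*4)) = 630*(-2/48) = 630*(-2*1/48) = 630*(-1/24) = -105/4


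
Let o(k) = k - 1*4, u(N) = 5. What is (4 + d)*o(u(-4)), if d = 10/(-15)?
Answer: 10/3 ≈ 3.3333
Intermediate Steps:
d = -2/3 (d = 10*(-1/15) = -2/3 ≈ -0.66667)
o(k) = -4 + k (o(k) = k - 4 = -4 + k)
(4 + d)*o(u(-4)) = (4 - 2/3)*(-4 + 5) = (10/3)*1 = 10/3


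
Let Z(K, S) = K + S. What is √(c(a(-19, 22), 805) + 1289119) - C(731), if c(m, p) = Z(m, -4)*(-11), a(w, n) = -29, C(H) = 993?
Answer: -993 + √1289482 ≈ 142.55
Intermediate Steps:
c(m, p) = 44 - 11*m (c(m, p) = (m - 4)*(-11) = (-4 + m)*(-11) = 44 - 11*m)
√(c(a(-19, 22), 805) + 1289119) - C(731) = √((44 - 11*(-29)) + 1289119) - 1*993 = √((44 + 319) + 1289119) - 993 = √(363 + 1289119) - 993 = √1289482 - 993 = -993 + √1289482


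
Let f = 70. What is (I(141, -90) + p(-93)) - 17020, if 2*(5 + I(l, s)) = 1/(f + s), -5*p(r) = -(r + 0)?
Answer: -136349/8 ≈ -17044.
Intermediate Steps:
p(r) = r/5 (p(r) = -(-1)*(r + 0)/5 = -(-1)*r/5 = r/5)
I(l, s) = -5 + 1/(2*(70 + s))
(I(141, -90) + p(-93)) - 17020 = ((-699 - 10*(-90))/(2*(70 - 90)) + (⅕)*(-93)) - 17020 = ((½)*(-699 + 900)/(-20) - 93/5) - 17020 = ((½)*(-1/20)*201 - 93/5) - 17020 = (-201/40 - 93/5) - 17020 = -189/8 - 17020 = -136349/8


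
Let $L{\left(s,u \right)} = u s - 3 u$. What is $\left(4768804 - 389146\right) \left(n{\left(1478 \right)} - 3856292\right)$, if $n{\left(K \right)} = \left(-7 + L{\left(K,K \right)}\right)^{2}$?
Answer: $20814690896339719506$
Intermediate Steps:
$L{\left(s,u \right)} = - 3 u + s u$ ($L{\left(s,u \right)} = s u - 3 u = - 3 u + s u$)
$n{\left(K \right)} = \left(-7 + K \left(-3 + K\right)\right)^{2}$
$\left(4768804 - 389146\right) \left(n{\left(1478 \right)} - 3856292\right) = \left(4768804 - 389146\right) \left(\left(-7 + 1478 \left(-3 + 1478\right)\right)^{2} - 3856292\right) = 4379658 \left(\left(-7 + 1478 \cdot 1475\right)^{2} - 3856292\right) = 4379658 \left(\left(-7 + 2180050\right)^{2} - 3856292\right) = 4379658 \left(2180043^{2} - 3856292\right) = 4379658 \left(4752587481849 - 3856292\right) = 4379658 \cdot 4752583625557 = 20814690896339719506$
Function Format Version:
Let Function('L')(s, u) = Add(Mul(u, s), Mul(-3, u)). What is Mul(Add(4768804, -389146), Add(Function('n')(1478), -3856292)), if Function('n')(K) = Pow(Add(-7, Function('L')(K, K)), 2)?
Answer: 20814690896339719506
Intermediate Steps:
Function('L')(s, u) = Add(Mul(-3, u), Mul(s, u)) (Function('L')(s, u) = Add(Mul(s, u), Mul(-3, u)) = Add(Mul(-3, u), Mul(s, u)))
Function('n')(K) = Pow(Add(-7, Mul(K, Add(-3, K))), 2)
Mul(Add(4768804, -389146), Add(Function('n')(1478), -3856292)) = Mul(Add(4768804, -389146), Add(Pow(Add(-7, Mul(1478, Add(-3, 1478))), 2), -3856292)) = Mul(4379658, Add(Pow(Add(-7, Mul(1478, 1475)), 2), -3856292)) = Mul(4379658, Add(Pow(Add(-7, 2180050), 2), -3856292)) = Mul(4379658, Add(Pow(2180043, 2), -3856292)) = Mul(4379658, Add(4752587481849, -3856292)) = Mul(4379658, 4752583625557) = 20814690896339719506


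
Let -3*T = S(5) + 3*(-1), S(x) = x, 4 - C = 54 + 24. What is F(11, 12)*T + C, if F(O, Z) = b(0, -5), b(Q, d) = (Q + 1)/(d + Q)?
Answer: -1108/15 ≈ -73.867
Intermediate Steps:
C = -74 (C = 4 - (54 + 24) = 4 - 1*78 = 4 - 78 = -74)
b(Q, d) = (1 + Q)/(Q + d)
F(O, Z) = -1/5 (F(O, Z) = (1 + 0)/(0 - 5) = 1/(-5) = -1/5*1 = -1/5)
T = -2/3 (T = -(5 + 3*(-1))/3 = -(5 - 3)/3 = -1/3*2 = -2/3 ≈ -0.66667)
F(11, 12)*T + C = -1/5*(-2/3) - 74 = 2/15 - 74 = -1108/15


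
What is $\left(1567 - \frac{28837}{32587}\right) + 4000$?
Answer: $\frac{181382992}{32587} \approx 5566.1$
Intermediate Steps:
$\left(1567 - \frac{28837}{32587}\right) + 4000 = \frac{51034992}{32587} + 4000 = \frac{181382992}{32587}$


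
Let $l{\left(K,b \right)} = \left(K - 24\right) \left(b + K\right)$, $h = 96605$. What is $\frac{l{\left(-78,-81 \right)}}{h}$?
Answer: $\frac{16218}{96605} \approx 0.16788$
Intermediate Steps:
$l{\left(K,b \right)} = \left(-24 + K\right) \left(K + b\right)$
$\frac{l{\left(-78,-81 \right)}}{h} = \frac{\left(-78\right)^{2} - -1872 - -1944 - -6318}{96605} = \left(6084 + 1872 + 1944 + 6318\right) \frac{1}{96605} = 16218 \cdot \frac{1}{96605} = \frac{16218}{96605}$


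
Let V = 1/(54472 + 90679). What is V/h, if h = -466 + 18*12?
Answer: -1/36287750 ≈ -2.7558e-8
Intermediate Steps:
V = 1/145151 ≈ 6.8894e-6
h = -250 (h = -466 + 216 = -250)
V/h = (1/145151)/(-250) = (1/145151)*(-1/250) = -1/36287750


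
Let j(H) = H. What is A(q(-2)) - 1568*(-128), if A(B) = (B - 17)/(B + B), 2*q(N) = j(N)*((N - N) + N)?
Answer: 802801/4 ≈ 2.0070e+5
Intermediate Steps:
q(N) = N²/2 (q(N) = (N*((N - N) + N))/2 = (N*(0 + N))/2 = (N*N)/2 = N²/2)
A(B) = (-17 + B)/(2*B) (A(B) = (-17 + B)/((2*B)) = (-17 + B)*(1/(2*B)) = (-17 + B)/(2*B))
A(q(-2)) - 1568*(-128) = (-17 + (½)*(-2)²)/(2*(((½)*(-2)²))) - 1568*(-128) = (-17 + (½)*4)/(2*(((½)*4))) + 200704 = (½)*(-17 + 2)/2 + 200704 = (½)*(½)*(-15) + 200704 = -15/4 + 200704 = 802801/4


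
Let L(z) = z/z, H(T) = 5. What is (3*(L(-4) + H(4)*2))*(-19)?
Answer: -627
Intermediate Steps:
L(z) = 1
(3*(L(-4) + H(4)*2))*(-19) = (3*(1 + 5*2))*(-19) = (3*(1 + 10))*(-19) = (3*11)*(-19) = 33*(-19) = -627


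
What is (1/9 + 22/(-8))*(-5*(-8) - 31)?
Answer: -95/4 ≈ -23.750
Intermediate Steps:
(1/9 + 22/(-8))*(-5*(-8) - 31) = (1*(1/9) + 22*(-1/8))*(40 - 31) = (1/9 - 11/4)*9 = -95/36*9 = -95/4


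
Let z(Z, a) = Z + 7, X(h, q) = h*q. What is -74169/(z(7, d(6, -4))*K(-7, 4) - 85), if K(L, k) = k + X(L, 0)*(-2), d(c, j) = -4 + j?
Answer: 74169/29 ≈ 2557.6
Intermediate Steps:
z(Z, a) = 7 + Z
K(L, k) = k (K(L, k) = k + (L*0)*(-2) = k + 0*(-2) = k + 0 = k)
-74169/(z(7, d(6, -4))*K(-7, 4) - 85) = -74169/((7 + 7)*4 - 85) = -74169/(14*4 - 85) = -74169/(56 - 85) = -74169/(-29) = -74169*(-1/29) = 74169/29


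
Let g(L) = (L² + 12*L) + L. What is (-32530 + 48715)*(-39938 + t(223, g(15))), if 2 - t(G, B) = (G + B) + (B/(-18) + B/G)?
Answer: -146382540395/223 ≈ -6.5642e+8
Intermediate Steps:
g(L) = L² + 13*L
t(G, B) = 2 - G - 17*B/18 - B/G (t(G, B) = 2 - ((G + B) + (B/(-18) + B/G)) = 2 - ((B + G) + (B*(-1/18) + B/G)) = 2 - ((B + G) + (-B/18 + B/G)) = 2 - (G + 17*B/18 + B/G) = 2 + (-G - 17*B/18 - B/G) = 2 - G - 17*B/18 - B/G)
(-32530 + 48715)*(-39938 + t(223, g(15))) = (-32530 + 48715)*(-39938 + (2 - 1*223 - 85*(13 + 15)/6 - 1*15*(13 + 15)/223)) = 16185*(-39938 + (2 - 223 - 85*28/6 - 1*15*28*1/223)) = 16185*(-39938 + (2 - 223 - 17/18*420 - 1*420*1/223)) = 16185*(-39938 + (2 - 223 - 1190/3 - 420/223)) = 16185*(-39938 - 414479/669) = 16185*(-27133001/669) = -146382540395/223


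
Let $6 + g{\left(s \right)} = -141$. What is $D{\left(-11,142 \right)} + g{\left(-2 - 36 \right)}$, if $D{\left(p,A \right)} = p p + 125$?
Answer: $99$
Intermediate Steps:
$D{\left(p,A \right)} = 125 + p^{2}$ ($D{\left(p,A \right)} = p^{2} + 125 = 125 + p^{2}$)
$g{\left(s \right)} = -147$ ($g{\left(s \right)} = -6 - 141 = -147$)
$D{\left(-11,142 \right)} + g{\left(-2 - 36 \right)} = \left(125 + \left(-11\right)^{2}\right) - 147 = \left(125 + 121\right) - 147 = 246 - 147 = 99$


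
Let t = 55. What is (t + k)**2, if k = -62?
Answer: 49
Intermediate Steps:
(t + k)**2 = (55 - 62)**2 = (-7)**2 = 49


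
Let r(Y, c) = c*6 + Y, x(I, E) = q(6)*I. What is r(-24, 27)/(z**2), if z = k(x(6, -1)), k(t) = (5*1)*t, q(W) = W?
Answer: 23/5400 ≈ 0.0042593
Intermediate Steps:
x(I, E) = 6*I
r(Y, c) = Y + 6*c (r(Y, c) = 6*c + Y = Y + 6*c)
k(t) = 5*t
z = 180 (z = 5*(6*6) = 5*36 = 180)
r(-24, 27)/(z**2) = (-24 + 6*27)/(180**2) = (-24 + 162)/32400 = 138*(1/32400) = 23/5400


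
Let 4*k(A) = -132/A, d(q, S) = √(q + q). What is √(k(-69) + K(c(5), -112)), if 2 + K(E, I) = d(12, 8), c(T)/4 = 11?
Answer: √(-805 + 1058*√6)/23 ≈ 1.8377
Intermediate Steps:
c(T) = 44 (c(T) = 4*11 = 44)
d(q, S) = √2*√q (d(q, S) = √(2*q) = √2*√q)
K(E, I) = -2 + 2*√6 (K(E, I) = -2 + √2*√12 = -2 + √2*(2*√3) = -2 + 2*√6)
k(A) = -33/A (k(A) = (-132/A)/4 = -33/A)
√(k(-69) + K(c(5), -112)) = √(-33/(-69) + (-2 + 2*√6)) = √(-33*(-1/69) + (-2 + 2*√6)) = √(11/23 + (-2 + 2*√6)) = √(-35/23 + 2*√6)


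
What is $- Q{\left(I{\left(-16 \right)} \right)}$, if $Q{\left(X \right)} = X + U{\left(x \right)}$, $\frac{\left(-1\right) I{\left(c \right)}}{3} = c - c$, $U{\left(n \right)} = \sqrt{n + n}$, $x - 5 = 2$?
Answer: $- \sqrt{14} \approx -3.7417$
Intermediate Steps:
$x = 7$ ($x = 5 + 2 = 7$)
$U{\left(n \right)} = \sqrt{2} \sqrt{n}$ ($U{\left(n \right)} = \sqrt{2 n} = \sqrt{2} \sqrt{n}$)
$I{\left(c \right)} = 0$ ($I{\left(c \right)} = - 3 \left(c - c\right) = \left(-3\right) 0 = 0$)
$Q{\left(X \right)} = X + \sqrt{14}$ ($Q{\left(X \right)} = X + \sqrt{2} \sqrt{7} = X + \sqrt{14}$)
$- Q{\left(I{\left(-16 \right)} \right)} = - (0 + \sqrt{14}) = - \sqrt{14}$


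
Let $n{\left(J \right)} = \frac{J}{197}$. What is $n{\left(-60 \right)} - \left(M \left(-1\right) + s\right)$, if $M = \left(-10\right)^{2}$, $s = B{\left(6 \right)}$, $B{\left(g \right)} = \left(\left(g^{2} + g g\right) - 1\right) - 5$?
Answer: $\frac{6638}{197} \approx 33.695$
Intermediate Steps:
$B{\left(g \right)} = -6 + 2 g^{2}$ ($B{\left(g \right)} = \left(\left(g^{2} + g^{2}\right) - 1\right) - 5 = \left(2 g^{2} - 1\right) - 5 = \left(-1 + 2 g^{2}\right) - 5 = -6 + 2 g^{2}$)
$s = 66$ ($s = -6 + 2 \cdot 6^{2} = -6 + 2 \cdot 36 = -6 + 72 = 66$)
$n{\left(J \right)} = \frac{J}{197}$ ($n{\left(J \right)} = J \frac{1}{197} = \frac{J}{197}$)
$M = 100$
$n{\left(-60 \right)} - \left(M \left(-1\right) + s\right) = \frac{1}{197} \left(-60\right) - \left(100 \left(-1\right) + 66\right) = - \frac{60}{197} - \left(-100 + 66\right) = - \frac{60}{197} - -34 = - \frac{60}{197} + 34 = \frac{6638}{197}$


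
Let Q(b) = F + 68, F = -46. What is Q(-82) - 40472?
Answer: -40450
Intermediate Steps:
Q(b) = 22 (Q(b) = -46 + 68 = 22)
Q(-82) - 40472 = 22 - 40472 = -40450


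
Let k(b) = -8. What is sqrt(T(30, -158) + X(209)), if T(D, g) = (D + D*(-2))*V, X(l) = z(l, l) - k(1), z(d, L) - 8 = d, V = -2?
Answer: sqrt(285) ≈ 16.882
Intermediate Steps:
z(d, L) = 8 + d
X(l) = 16 + l (X(l) = (8 + l) - 1*(-8) = (8 + l) + 8 = 16 + l)
T(D, g) = 2*D (T(D, g) = (D + D*(-2))*(-2) = (D - 2*D)*(-2) = -D*(-2) = 2*D)
sqrt(T(30, -158) + X(209)) = sqrt(2*30 + (16 + 209)) = sqrt(60 + 225) = sqrt(285)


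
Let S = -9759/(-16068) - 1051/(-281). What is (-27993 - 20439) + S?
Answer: -72885360303/1505036 ≈ -48428.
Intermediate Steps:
S = 6543249/1505036 (S = -9759*(-1/16068) - 1051*(-1/281) = 3253/5356 + 1051/281 = 6543249/1505036 ≈ 4.3476)
(-27993 - 20439) + S = (-27993 - 20439) + 6543249/1505036 = -48432 + 6543249/1505036 = -72885360303/1505036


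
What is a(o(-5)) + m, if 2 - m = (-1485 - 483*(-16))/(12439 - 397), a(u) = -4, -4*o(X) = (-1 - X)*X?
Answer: -10109/4014 ≈ -2.5184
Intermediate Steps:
o(X) = -X*(-1 - X)/4 (o(X) = -(-1 - X)*X/4 = -X*(-1 - X)/4)
m = 5947/4014 (m = 2 - (-1485 - 483*(-16))/(12439 - 397) = 2 - (-1485 + 7728)/12042 = 2 - 6243/12042 = 2 - 1*2081/4014 = 2 - 2081/4014 = 5947/4014 ≈ 1.4816)
a(o(-5)) + m = -4 + 5947/4014 = -10109/4014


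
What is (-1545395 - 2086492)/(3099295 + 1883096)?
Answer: -403543/553599 ≈ -0.72894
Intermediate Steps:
(-1545395 - 2086492)/(3099295 + 1883096) = -3631887/4982391 = -3631887*1/4982391 = -403543/553599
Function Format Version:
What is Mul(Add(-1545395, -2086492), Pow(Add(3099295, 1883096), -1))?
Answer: Rational(-403543, 553599) ≈ -0.72894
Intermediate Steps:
Mul(Add(-1545395, -2086492), Pow(Add(3099295, 1883096), -1)) = Mul(-3631887, Pow(4982391, -1)) = Mul(-3631887, Rational(1, 4982391)) = Rational(-403543, 553599)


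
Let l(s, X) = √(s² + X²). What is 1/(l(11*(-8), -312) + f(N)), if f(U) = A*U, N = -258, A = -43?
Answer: 5547/61485874 - 2*√1642/30742937 ≈ 8.7580e-5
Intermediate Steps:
f(U) = -43*U
l(s, X) = √(X² + s²)
1/(l(11*(-8), -312) + f(N)) = 1/(√((-312)² + (11*(-8))²) - 43*(-258)) = 1/(√(97344 + (-88)²) + 11094) = 1/(√(97344 + 7744) + 11094) = 1/(√105088 + 11094) = 1/(8*√1642 + 11094) = 1/(11094 + 8*√1642)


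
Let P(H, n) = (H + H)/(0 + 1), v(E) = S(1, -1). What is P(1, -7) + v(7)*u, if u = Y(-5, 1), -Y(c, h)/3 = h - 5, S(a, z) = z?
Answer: -10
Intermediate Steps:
v(E) = -1
Y(c, h) = 15 - 3*h (Y(c, h) = -3*(h - 5) = -3*(-5 + h) = 15 - 3*h)
P(H, n) = 2*H (P(H, n) = (2*H)/1 = (2*H)*1 = 2*H)
u = 12 (u = 15 - 3*1 = 15 - 3 = 12)
P(1, -7) + v(7)*u = 2*1 - 1*12 = 2 - 12 = -10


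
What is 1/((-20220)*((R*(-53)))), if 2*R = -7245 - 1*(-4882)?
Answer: -1/1266166290 ≈ -7.8979e-10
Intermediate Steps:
R = -2363/2 (R = (-7245 - 1*(-4882))/2 = (-7245 + 4882)/2 = (1/2)*(-2363) = -2363/2 ≈ -1181.5)
1/((-20220)*((R*(-53)))) = 1/((-20220)*((-2363/2*(-53)))) = -1/(20220*125239/2) = -1/20220*2/125239 = -1/1266166290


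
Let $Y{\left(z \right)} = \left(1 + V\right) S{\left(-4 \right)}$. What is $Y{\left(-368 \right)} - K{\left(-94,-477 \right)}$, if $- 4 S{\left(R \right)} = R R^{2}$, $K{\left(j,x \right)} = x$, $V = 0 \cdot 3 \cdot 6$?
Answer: $493$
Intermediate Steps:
$V = 0$ ($V = 0 \cdot 6 = 0$)
$S{\left(R \right)} = - \frac{R^{3}}{4}$ ($S{\left(R \right)} = - \frac{R R^{2}}{4} = - \frac{R^{3}}{4}$)
$Y{\left(z \right)} = 16$ ($Y{\left(z \right)} = \left(1 + 0\right) \left(- \frac{\left(-4\right)^{3}}{4}\right) = 1 \left(\left(- \frac{1}{4}\right) \left(-64\right)\right) = 1 \cdot 16 = 16$)
$Y{\left(-368 \right)} - K{\left(-94,-477 \right)} = 16 - -477 = 16 + 477 = 493$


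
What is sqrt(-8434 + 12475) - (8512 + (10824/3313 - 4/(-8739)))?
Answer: -246536641372/28952307 + 3*sqrt(449) ≈ -8451.7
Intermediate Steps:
sqrt(-8434 + 12475) - (8512 + (10824/3313 - 4/(-8739))) = sqrt(4041) - (8512 + (10824*(1/3313) - 4*(-1/8739))) = 3*sqrt(449) - (8512 + (10824/3313 + 4/8739)) = 3*sqrt(449) - (8512 + 94604188/28952307) = 3*sqrt(449) - 1*246536641372/28952307 = 3*sqrt(449) - 246536641372/28952307 = -246536641372/28952307 + 3*sqrt(449)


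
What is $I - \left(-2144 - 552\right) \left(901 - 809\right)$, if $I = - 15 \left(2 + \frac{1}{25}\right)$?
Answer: $\frac{1240007}{5} \approx 2.48 \cdot 10^{5}$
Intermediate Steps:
$I = - \frac{153}{5}$ ($I = - 15 \left(2 + \frac{1}{25}\right) = \left(-15\right) \frac{51}{25} = - \frac{153}{5} \approx -30.6$)
$I - \left(-2144 - 552\right) \left(901 - 809\right) = - \frac{153}{5} - \left(-2144 - 552\right) \left(901 - 809\right) = - \frac{153}{5} - \left(-2696\right) 92 = - \frac{153}{5} - -248032 = - \frac{153}{5} + 248032 = \frac{1240007}{5}$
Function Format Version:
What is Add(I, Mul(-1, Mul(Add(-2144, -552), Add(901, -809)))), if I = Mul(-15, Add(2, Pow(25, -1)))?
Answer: Rational(1240007, 5) ≈ 2.4800e+5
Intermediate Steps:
I = Rational(-153, 5) (I = Mul(-15, Add(2, Rational(1, 25))) = Mul(-15, Rational(51, 25)) = Rational(-153, 5) ≈ -30.600)
Add(I, Mul(-1, Mul(Add(-2144, -552), Add(901, -809)))) = Add(Rational(-153, 5), Mul(-1, Mul(Add(-2144, -552), Add(901, -809)))) = Add(Rational(-153, 5), Mul(-1, Mul(-2696, 92))) = Add(Rational(-153, 5), Mul(-1, -248032)) = Add(Rational(-153, 5), 248032) = Rational(1240007, 5)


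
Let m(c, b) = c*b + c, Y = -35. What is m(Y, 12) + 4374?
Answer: 3919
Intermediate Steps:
m(c, b) = c + b*c (m(c, b) = b*c + c = c + b*c)
m(Y, 12) + 4374 = -35*(1 + 12) + 4374 = -35*13 + 4374 = -455 + 4374 = 3919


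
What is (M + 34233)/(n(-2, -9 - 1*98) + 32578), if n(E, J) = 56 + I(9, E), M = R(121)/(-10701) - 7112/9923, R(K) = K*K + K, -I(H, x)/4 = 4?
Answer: 3634843536521/3463575698214 ≈ 1.0494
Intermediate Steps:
I(H, x) = -16 (I(H, x) = -4*4 = -16)
R(K) = K + K² (R(K) = K² + K = K + K²)
M = -222588838/106186023 (M = (121*(1 + 121))/(-10701) - 7112/9923 = (121*122)*(-1/10701) - 7112*1/9923 = 14762*(-1/10701) - 7112/9923 = -14762/10701 - 7112/9923 = -222588838/106186023 ≈ -2.0962)
n(E, J) = 40 (n(E, J) = 56 - 16 = 40)
(M + 34233)/(n(-2, -9 - 1*98) + 32578) = (-222588838/106186023 + 34233)/(40 + 32578) = (3634843536521/106186023)/32618 = (3634843536521/106186023)*(1/32618) = 3634843536521/3463575698214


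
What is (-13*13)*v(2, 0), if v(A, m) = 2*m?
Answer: 0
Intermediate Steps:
(-13*13)*v(2, 0) = (-13*13)*(2*0) = -169*0 = 0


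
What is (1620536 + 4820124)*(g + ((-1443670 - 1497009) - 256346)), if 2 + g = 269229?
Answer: -18856951466680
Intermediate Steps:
g = 269227 (g = -2 + 269229 = 269227)
(1620536 + 4820124)*(g + ((-1443670 - 1497009) - 256346)) = (1620536 + 4820124)*(269227 + ((-1443670 - 1497009) - 256346)) = 6440660*(269227 + (-2940679 - 256346)) = 6440660*(269227 - 3197025) = 6440660*(-2927798) = -18856951466680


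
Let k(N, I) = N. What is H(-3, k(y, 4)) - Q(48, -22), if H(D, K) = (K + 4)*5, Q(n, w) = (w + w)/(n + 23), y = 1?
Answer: 1819/71 ≈ 25.620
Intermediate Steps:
Q(n, w) = 2*w/(23 + n) (Q(n, w) = (2*w)/(23 + n) = 2*w/(23 + n))
H(D, K) = 20 + 5*K (H(D, K) = (4 + K)*5 = 20 + 5*K)
H(-3, k(y, 4)) - Q(48, -22) = (20 + 5*1) - 2*(-22)/(23 + 48) = (20 + 5) - 2*(-22)/71 = 25 - 2*(-22)/71 = 25 - 1*(-44/71) = 25 + 44/71 = 1819/71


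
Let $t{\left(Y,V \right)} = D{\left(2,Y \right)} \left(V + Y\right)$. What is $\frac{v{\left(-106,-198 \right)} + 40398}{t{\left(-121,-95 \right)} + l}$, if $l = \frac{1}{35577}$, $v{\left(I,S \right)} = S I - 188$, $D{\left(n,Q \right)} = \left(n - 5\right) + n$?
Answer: $\frac{2177241246}{7684633} \approx 283.32$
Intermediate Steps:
$D{\left(n,Q \right)} = -5 + 2 n$ ($D{\left(n,Q \right)} = \left(-5 + n\right) + n = -5 + 2 n$)
$v{\left(I,S \right)} = -188 + I S$ ($v{\left(I,S \right)} = I S - 188 = -188 + I S$)
$t{\left(Y,V \right)} = - V - Y$ ($t{\left(Y,V \right)} = \left(-5 + 2 \cdot 2\right) \left(V + Y\right) = \left(-5 + 4\right) \left(V + Y\right) = - (V + Y) = - V - Y$)
$l = \frac{1}{35577} \approx 2.8108 \cdot 10^{-5}$
$\frac{v{\left(-106,-198 \right)} + 40398}{t{\left(-121,-95 \right)} + l} = \frac{\left(-188 - -20988\right) + 40398}{\left(\left(-1\right) \left(-95\right) - -121\right) + \frac{1}{35577}} = \frac{\left(-188 + 20988\right) + 40398}{\left(95 + 121\right) + \frac{1}{35577}} = \frac{20800 + 40398}{216 + \frac{1}{35577}} = \frac{61198}{\frac{7684633}{35577}} = 61198 \cdot \frac{35577}{7684633} = \frac{2177241246}{7684633}$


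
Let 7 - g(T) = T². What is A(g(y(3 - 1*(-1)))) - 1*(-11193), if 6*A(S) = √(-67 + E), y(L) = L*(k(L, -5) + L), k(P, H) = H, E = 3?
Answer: 11193 + 4*I/3 ≈ 11193.0 + 1.3333*I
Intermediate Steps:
y(L) = L*(-5 + L)
g(T) = 7 - T²
A(S) = 4*I/3 (A(S) = √(-67 + 3)/6 = √(-64)/6 = (8*I)/6 = 4*I/3)
A(g(y(3 - 1*(-1)))) - 1*(-11193) = 4*I/3 - 1*(-11193) = 4*I/3 + 11193 = 11193 + 4*I/3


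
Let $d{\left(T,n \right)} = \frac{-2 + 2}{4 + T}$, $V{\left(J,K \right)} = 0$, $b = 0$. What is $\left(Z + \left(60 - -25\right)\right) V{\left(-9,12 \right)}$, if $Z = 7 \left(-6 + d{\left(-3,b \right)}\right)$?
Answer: $0$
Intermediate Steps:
$d{\left(T,n \right)} = 0$ ($d{\left(T,n \right)} = \frac{0}{4 + T} = 0$)
$Z = -42$ ($Z = 7 \left(-6 + 0\right) = 7 \left(-6\right) = -42$)
$\left(Z + \left(60 - -25\right)\right) V{\left(-9,12 \right)} = \left(-42 + \left(60 - -25\right)\right) 0 = \left(-42 + \left(60 + 25\right)\right) 0 = \left(-42 + 85\right) 0 = 43 \cdot 0 = 0$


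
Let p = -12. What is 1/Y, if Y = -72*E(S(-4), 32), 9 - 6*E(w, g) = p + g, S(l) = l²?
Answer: 1/132 ≈ 0.0075758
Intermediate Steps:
E(w, g) = 7/2 - g/6 (E(w, g) = 3/2 - (-12 + g)/6 = 3/2 + (2 - g/6) = 7/2 - g/6)
Y = 132 (Y = -72*(7/2 - ⅙*32) = -72*(7/2 - 16/3) = -72*(-11/6) = 132)
1/Y = 1/132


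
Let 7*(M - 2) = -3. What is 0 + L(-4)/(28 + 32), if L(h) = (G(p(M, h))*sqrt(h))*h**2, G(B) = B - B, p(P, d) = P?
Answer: 0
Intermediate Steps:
M = 11/7 (M = 2 + (1/7)*(-3) = 2 - 3/7 = 11/7 ≈ 1.5714)
G(B) = 0
L(h) = 0 (L(h) = (0*sqrt(h))*h**2 = 0*h**2 = 0)
0 + L(-4)/(28 + 32) = 0 + 0/(28 + 32) = 0 + 0/60 = 0 + (1/60)*0 = 0 + 0 = 0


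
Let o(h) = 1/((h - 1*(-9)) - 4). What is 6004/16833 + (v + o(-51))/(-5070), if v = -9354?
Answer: 576216019/261719484 ≈ 2.2017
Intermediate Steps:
o(h) = 1/(5 + h) (o(h) = 1/((h + 9) - 4) = 1/((9 + h) - 4) = 1/(5 + h))
6004/16833 + (v + o(-51))/(-5070) = 6004/16833 + (-9354 + 1/(5 - 51))/(-5070) = 6004*(1/16833) + (-9354 + 1/(-46))*(-1/5070) = 6004/16833 + (-9354 - 1/46)*(-1/5070) = 6004/16833 - 430285/46*(-1/5070) = 6004/16833 + 86057/46644 = 576216019/261719484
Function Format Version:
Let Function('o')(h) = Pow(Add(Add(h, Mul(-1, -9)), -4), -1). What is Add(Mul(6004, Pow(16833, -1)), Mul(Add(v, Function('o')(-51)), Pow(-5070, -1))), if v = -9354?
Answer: Rational(576216019, 261719484) ≈ 2.2017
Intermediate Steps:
Function('o')(h) = Pow(Add(5, h), -1) (Function('o')(h) = Pow(Add(Add(h, 9), -4), -1) = Pow(Add(Add(9, h), -4), -1) = Pow(Add(5, h), -1))
Add(Mul(6004, Pow(16833, -1)), Mul(Add(v, Function('o')(-51)), Pow(-5070, -1))) = Add(Mul(6004, Pow(16833, -1)), Mul(Add(-9354, Pow(Add(5, -51), -1)), Pow(-5070, -1))) = Add(Mul(6004, Rational(1, 16833)), Mul(Add(-9354, Pow(-46, -1)), Rational(-1, 5070))) = Add(Rational(6004, 16833), Mul(Add(-9354, Rational(-1, 46)), Rational(-1, 5070))) = Add(Rational(6004, 16833), Mul(Rational(-430285, 46), Rational(-1, 5070))) = Add(Rational(6004, 16833), Rational(86057, 46644)) = Rational(576216019, 261719484)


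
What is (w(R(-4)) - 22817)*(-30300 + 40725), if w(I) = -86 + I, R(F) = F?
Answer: -238805475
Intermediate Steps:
(w(R(-4)) - 22817)*(-30300 + 40725) = ((-86 - 4) - 22817)*(-30300 + 40725) = (-90 - 22817)*10425 = -22907*10425 = -238805475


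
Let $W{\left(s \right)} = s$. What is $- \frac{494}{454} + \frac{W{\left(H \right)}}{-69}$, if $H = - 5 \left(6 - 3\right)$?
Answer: $- \frac{4546}{5221} \approx -0.87071$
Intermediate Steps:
$H = -15$ ($H = \left(-5\right) 3 = -15$)
$- \frac{494}{454} + \frac{W{\left(H \right)}}{-69} = - \frac{494}{454} - \frac{15}{-69} = \left(-494\right) \frac{1}{454} - - \frac{5}{23} = - \frac{247}{227} + \frac{5}{23} = - \frac{4546}{5221}$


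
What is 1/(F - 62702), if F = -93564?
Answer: -1/156266 ≈ -6.3993e-6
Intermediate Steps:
1/(F - 62702) = 1/(-93564 - 62702) = 1/(-156266) = -1/156266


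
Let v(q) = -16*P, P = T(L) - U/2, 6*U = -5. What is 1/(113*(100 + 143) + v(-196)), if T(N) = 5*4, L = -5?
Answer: 3/81397 ≈ 3.6856e-5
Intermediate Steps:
U = -⅚ (U = (⅙)*(-5) = -⅚ ≈ -0.83333)
T(N) = 20
P = 245/12 (P = 20 - (-5)/(6*2) = 20 - 1*(-5/12) = 20 + 5/12 = 245/12 ≈ 20.417)
v(q) = -980/3 (v(q) = -16*245/12 = -980/3)
1/(113*(100 + 143) + v(-196)) = 1/(113*(100 + 143) - 980/3) = 1/(113*243 - 980/3) = 1/(27459 - 980/3) = 1/(81397/3) = 3/81397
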